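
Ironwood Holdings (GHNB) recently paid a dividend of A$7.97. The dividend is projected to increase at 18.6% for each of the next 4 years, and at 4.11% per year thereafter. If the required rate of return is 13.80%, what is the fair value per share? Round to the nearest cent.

Two-stage DDM. Project D₁…D_4 at 0.186, terminal growth 0.0411, discount at r = 0.138.
D_1 = 9.4524
D_2 = 11.2106
D_3 = 13.2957
D_4 = 15.7687
Terminal value at t=4: TV = D_5/(r−g) = 16.4168/(0.138−0.0411) = 169.4204
P₀ = 9.4524/(1+0.138)^1 + 11.2106/(1+0.138)^2 + 13.2957/(1+0.138)^3 + 15.7687/(1+0.138)^4 + 169.4204/(1+0.138)^4 = 136.4040

A$136.40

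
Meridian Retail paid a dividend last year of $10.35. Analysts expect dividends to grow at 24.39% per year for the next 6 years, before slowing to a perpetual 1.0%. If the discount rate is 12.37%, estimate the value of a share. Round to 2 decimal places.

$259.13

Two-stage DDM. Project D₁…D_6 at 0.2439, terminal growth 0.01, discount at r = 0.1237.
D_1 = 12.8744
D_2 = 16.0144
D_3 = 19.9203
D_4 = 24.7789
D_5 = 30.8225
D_6 = 38.3401
Terminal value at t=6: TV = D_7/(r−g) = 38.7235/(0.1237−0.01) = 340.5760
P₀ = 12.8744/(1+0.1237)^1 + 16.0144/(1+0.1237)^2 + 19.9203/(1+0.1237)^3 + 24.7789/(1+0.1237)^4 + 30.8225/(1+0.1237)^5 + 38.3401/(1+0.1237)^6 + 340.5760/(1+0.1237)^6 = 259.1328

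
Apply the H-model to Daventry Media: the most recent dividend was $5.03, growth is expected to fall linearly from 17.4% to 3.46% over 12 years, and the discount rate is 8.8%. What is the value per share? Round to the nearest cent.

H-model: P₀ = D₀[(1+g_L) + H(g_S−g_L)]/(r−g_L), with H = 12/2 = 6.
P₀ = 5.03 × [(1+0.0346) + 6×(0.174−0.0346)] / (0.088−0.0346)
   = 5.03 × 1.8710 / 0.0534 = 176.2384

$176.24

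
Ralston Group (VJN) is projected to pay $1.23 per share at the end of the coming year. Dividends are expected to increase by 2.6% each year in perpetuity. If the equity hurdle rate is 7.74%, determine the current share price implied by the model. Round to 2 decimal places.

$23.93

Gordon growth model: P₀ = D₁/(r − g), with D₁ = 1.23 given directly.
P₀ = 1.2300 / (0.0774 − 0.026) = 1.2300 / 0.0514 = 23.9300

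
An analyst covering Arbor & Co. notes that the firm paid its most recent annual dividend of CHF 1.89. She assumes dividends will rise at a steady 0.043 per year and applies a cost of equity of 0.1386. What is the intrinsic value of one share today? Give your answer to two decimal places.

Gordon growth model: P₀ = D₁/(r − g). D₁ = 1.89 × (1 + 0.043) = 1.9713.
P₀ = 1.9713 / (0.1386 − 0.043) = 1.9713 / 0.0956 = 20.6200

CHF 20.62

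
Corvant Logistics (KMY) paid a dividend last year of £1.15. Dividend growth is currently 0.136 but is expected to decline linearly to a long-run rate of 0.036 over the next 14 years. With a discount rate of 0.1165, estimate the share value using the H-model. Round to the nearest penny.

£24.80

H-model: P₀ = D₀[(1+g_L) + H(g_S−g_L)]/(r−g_L), with H = 14/2 = 7.
P₀ = 1.15 × [(1+0.036) + 7×(0.136−0.036)] / (0.1165−0.036)
   = 1.15 × 1.7360 / 0.0805 = 24.8000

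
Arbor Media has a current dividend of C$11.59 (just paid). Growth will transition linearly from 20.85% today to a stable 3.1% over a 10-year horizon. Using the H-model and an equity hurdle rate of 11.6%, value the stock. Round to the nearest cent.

C$261.59

H-model: P₀ = D₀[(1+g_L) + H(g_S−g_L)]/(r−g_L), with H = 10/2 = 5.
P₀ = 11.59 × [(1+0.031) + 5×(0.2085−0.031)] / (0.116−0.031)
   = 11.59 × 1.9185 / 0.085 = 261.5931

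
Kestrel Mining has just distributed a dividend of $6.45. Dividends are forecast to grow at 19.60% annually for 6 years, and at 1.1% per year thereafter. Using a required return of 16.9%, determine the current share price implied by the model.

$89.28

Two-stage DDM. Project D₁…D_6 at 0.196, terminal growth 0.011, discount at r = 0.169.
D_1 = 7.7142
D_2 = 9.2262
D_3 = 11.0345
D_4 = 13.1973
D_5 = 15.7839
D_6 = 18.8776
Terminal value at t=6: TV = D_7/(r−g) = 19.0853/(0.169−0.011) = 120.7927
P₀ = 7.7142/(1+0.169)^1 + 9.2262/(1+0.169)^2 + 11.0345/(1+0.169)^3 + 13.1973/(1+0.169)^4 + 15.7839/(1+0.169)^5 + 18.8776/(1+0.169)^6 + 120.7927/(1+0.169)^6 = 89.2836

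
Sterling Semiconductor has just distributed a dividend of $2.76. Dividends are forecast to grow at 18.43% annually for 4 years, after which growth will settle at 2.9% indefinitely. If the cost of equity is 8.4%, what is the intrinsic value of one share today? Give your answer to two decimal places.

Two-stage DDM. Project D₁…D_4 at 0.1843, terminal growth 0.029, discount at r = 0.084.
D_1 = 3.2687
D_2 = 3.8711
D_3 = 4.5845
D_4 = 5.4295
Terminal value at t=4: TV = D_5/(r−g) = 5.5869/(0.084−0.029) = 101.5801
P₀ = 3.2687/(1+0.084)^1 + 3.8711/(1+0.084)^2 + 4.5845/(1+0.084)^3 + 5.4295/(1+0.084)^4 + 101.5801/(1+0.084)^4 = 87.4096

$87.41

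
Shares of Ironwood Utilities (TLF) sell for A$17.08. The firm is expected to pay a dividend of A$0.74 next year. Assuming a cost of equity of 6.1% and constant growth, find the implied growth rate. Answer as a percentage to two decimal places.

From P₀ = D₁/(r − g), the implied growth is g = r − D₁/P₀.
g = 0.061 − 0.74/17.08 = 0.061 − 0.04333 = 0.01767

1.77%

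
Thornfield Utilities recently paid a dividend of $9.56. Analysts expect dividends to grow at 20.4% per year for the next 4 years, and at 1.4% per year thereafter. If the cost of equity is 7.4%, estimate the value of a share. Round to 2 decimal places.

$306.47

Two-stage DDM. Project D₁…D_4 at 0.204, terminal growth 0.014, discount at r = 0.074.
D_1 = 11.5102
D_2 = 13.8583
D_3 = 16.6854
D_4 = 20.0893
Terminal value at t=4: TV = D_5/(r−g) = 20.3705/(0.074−0.014) = 339.5084
P₀ = 11.5102/(1+0.074)^1 + 13.8583/(1+0.074)^2 + 16.6854/(1+0.074)^3 + 20.0893/(1+0.074)^4 + 339.5084/(1+0.074)^4 = 306.4714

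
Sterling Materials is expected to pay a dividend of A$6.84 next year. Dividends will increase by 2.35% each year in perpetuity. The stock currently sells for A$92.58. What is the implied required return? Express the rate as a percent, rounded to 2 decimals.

Rearranging the constant-growth DDM: r = D₁/P₀ + g.
r = 6.8400 / 92.58 + 0.0235 = 0.07388 + 0.0235 = 0.09738

9.74%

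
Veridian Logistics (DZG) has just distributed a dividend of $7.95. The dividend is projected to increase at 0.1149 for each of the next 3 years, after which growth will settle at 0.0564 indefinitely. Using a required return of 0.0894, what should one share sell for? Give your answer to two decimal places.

Two-stage DDM. Project D₁…D_3 at 0.1149, terminal growth 0.0564, discount at r = 0.0894.
D_1 = 8.8635
D_2 = 9.8819
D_3 = 11.0173
Terminal value at t=3: TV = D_4/(r−g) = 11.6387/(0.0894−0.0564) = 352.6869
P₀ = 8.8635/(1+0.0894)^1 + 9.8819/(1+0.0894)^2 + 11.0173/(1+0.0894)^3 + 352.6869/(1+0.0894)^3 = 297.7733

$297.77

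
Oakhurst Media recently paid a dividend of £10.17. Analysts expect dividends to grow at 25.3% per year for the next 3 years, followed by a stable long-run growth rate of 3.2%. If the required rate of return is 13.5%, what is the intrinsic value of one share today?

£174.40

Two-stage DDM. Project D₁…D_3 at 0.253, terminal growth 0.032, discount at r = 0.135.
D_1 = 12.7430
D_2 = 15.9670
D_3 = 20.0066
Terminal value at t=3: TV = D_4/(r−g) = 20.6469/(0.135−0.032) = 200.4549
P₀ = 12.7430/(1+0.135)^1 + 15.9670/(1+0.135)^2 + 20.0066/(1+0.135)^3 + 200.4549/(1+0.135)^3 = 174.4024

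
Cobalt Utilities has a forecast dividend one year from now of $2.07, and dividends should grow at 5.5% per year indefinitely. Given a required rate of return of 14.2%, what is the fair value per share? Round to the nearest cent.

Gordon growth model: P₀ = D₁/(r − g), with D₁ = 2.07 given directly.
P₀ = 2.0700 / (0.142 − 0.055) = 2.0700 / 0.087 = 23.7931

$23.79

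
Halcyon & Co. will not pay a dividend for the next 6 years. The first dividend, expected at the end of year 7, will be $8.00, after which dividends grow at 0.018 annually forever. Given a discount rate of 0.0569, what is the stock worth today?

Deferred-dividend DDM. At t=6 the remaining stream is a growing perpetuity with first payment D_7 = 8.00.
V_6 = D_7/(r−g) = 8.00/(0.0569−0.018) = 205.6555
P₀ = V_6/(1+r)^6 = 205.6555/(1+0.0569)^6 = 147.5492

$147.55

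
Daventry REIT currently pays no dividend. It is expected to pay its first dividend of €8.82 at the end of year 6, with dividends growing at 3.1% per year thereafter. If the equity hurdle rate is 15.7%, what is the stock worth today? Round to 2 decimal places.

€33.76

Deferred-dividend DDM. At t=5 the remaining stream is a growing perpetuity with first payment D_6 = 8.82.
V_5 = D_6/(r−g) = 8.82/(0.157−0.031) = 70.0000
P₀ = V_5/(1+r)^5 = 70.0000/(1+0.157)^5 = 33.7622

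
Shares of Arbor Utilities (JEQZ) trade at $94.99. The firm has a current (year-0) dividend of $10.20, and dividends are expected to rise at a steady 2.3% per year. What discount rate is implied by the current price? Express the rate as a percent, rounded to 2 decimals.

Rearranging the constant-growth DDM: r = D₁/P₀ + g.
D₁ = 10.20 × (1 + 0.023) = 10.4346.
r = 10.4346 / 94.99 + 0.023 = 0.10985 + 0.023 = 0.13285

13.28%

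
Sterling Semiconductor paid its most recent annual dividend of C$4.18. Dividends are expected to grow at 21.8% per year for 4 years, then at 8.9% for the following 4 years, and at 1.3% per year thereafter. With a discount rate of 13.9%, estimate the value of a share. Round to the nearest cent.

Three-stage DDM. Project D₁…D_8; terminal Gordon value at t=8 with g = 0.013; discount at r = 0.139.
D_1 = 5.0912
D_2 = 6.2011
D_3 = 7.5530
D_4 = 9.1995
D_5 = 10.0183
D_6 = 10.9099
D_7 = 11.8809
D_8 = 12.9383
TV_8 = 13.1065/(0.139−0.013) = 104.0198
P₀ = Σ Dₜ/(1+r)ᵗ + TV_8/(1+r)^8 = 76.1170

C$76.12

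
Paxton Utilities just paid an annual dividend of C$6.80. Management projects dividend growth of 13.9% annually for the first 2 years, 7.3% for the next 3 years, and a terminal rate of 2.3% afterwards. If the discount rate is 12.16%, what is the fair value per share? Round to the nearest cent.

C$96.89

Three-stage DDM. Project D₁…D_5; terminal Gordon value at t=5 with g = 0.023; discount at r = 0.1216.
D_1 = 7.7452
D_2 = 8.8218
D_3 = 9.4658
D_4 = 10.1568
D_5 = 10.8982
TV_5 = 11.1489/(0.1216−0.023) = 113.0718
P₀ = Σ Dₜ/(1+r)ᵗ + TV_5/(1+r)^5 = 96.8885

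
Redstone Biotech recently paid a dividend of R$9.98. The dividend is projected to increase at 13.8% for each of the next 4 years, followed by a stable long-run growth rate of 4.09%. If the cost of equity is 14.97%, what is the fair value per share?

R$130.57

Two-stage DDM. Project D₁…D_4 at 0.138, terminal growth 0.0409, discount at r = 0.1497.
D_1 = 11.3572
D_2 = 12.9245
D_3 = 14.7081
D_4 = 16.7378
Terminal value at t=4: TV = D_5/(r−g) = 17.4224/(0.1497−0.0409) = 160.1326
P₀ = 11.3572/(1+0.1497)^1 + 12.9245/(1+0.1497)^2 + 14.7081/(1+0.1497)^3 + 16.7378/(1+0.1497)^4 + 160.1326/(1+0.1497)^4 = 130.5666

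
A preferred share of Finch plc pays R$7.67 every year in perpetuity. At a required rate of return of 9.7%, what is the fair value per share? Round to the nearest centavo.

R$79.07

Zero-growth DDM (perpetuity): P₀ = D/r = 7.67 / 0.097 = 79.0722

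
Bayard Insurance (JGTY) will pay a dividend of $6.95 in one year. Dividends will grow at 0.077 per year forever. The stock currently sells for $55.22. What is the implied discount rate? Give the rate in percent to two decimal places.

Rearranging the constant-growth DDM: r = D₁/P₀ + g.
r = 6.9500 / 55.22 + 0.077 = 0.12586 + 0.077 = 0.20286

20.29%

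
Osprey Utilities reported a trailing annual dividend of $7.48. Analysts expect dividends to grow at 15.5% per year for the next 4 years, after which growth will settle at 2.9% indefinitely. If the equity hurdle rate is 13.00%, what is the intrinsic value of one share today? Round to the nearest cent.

Two-stage DDM. Project D₁…D_4 at 0.155, terminal growth 0.029, discount at r = 0.13.
D_1 = 8.6394
D_2 = 9.9785
D_3 = 11.5252
D_4 = 13.3116
Terminal value at t=4: TV = D_5/(r−g) = 13.6976/(0.13−0.029) = 135.6199
P₀ = 8.6394/(1+0.13)^1 + 9.9785/(1+0.13)^2 + 11.5252/(1+0.13)^3 + 13.3116/(1+0.13)^4 + 135.6199/(1+0.13)^4 = 114.7901

$114.79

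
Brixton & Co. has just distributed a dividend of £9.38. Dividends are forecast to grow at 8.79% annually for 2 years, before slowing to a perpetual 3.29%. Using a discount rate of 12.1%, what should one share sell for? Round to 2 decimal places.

Two-stage DDM. Project D₁…D_2 at 0.0879, terminal growth 0.0329, discount at r = 0.121.
D_1 = 10.2045
D_2 = 11.1015
Terminal value at t=2: TV = D_3/(r−g) = 11.4667/(0.121−0.0329) = 130.1557
P₀ = 10.2045/(1+0.121)^1 + 11.1015/(1+0.121)^2 + 130.1557/(1+0.121)^2 = 121.5116

£121.51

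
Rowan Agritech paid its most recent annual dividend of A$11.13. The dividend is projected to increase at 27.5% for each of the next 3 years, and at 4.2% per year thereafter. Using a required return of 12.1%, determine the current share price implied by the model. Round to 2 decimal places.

Two-stage DDM. Project D₁…D_3 at 0.275, terminal growth 0.042, discount at r = 0.121.
D_1 = 14.1907
D_2 = 18.0932
D_3 = 23.0688
Terminal value at t=3: TV = D_4/(r−g) = 24.0377/(0.121−0.042) = 304.2751
P₀ = 14.1907/(1+0.121)^1 + 18.0932/(1+0.121)^2 + 23.0688/(1+0.121)^3 + 304.2751/(1+0.121)^3 = 259.4310

A$259.43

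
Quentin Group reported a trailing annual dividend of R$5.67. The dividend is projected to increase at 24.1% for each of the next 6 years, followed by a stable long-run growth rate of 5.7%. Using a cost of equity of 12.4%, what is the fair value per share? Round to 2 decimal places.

R$210.84

Two-stage DDM. Project D₁…D_6 at 0.241, terminal growth 0.057, discount at r = 0.124.
D_1 = 7.0365
D_2 = 8.7323
D_3 = 10.8367
D_4 = 13.4484
D_5 = 16.6894
D_6 = 20.7116
Terminal value at t=6: TV = D_7/(r−g) = 21.8922/(0.124−0.057) = 326.7487
P₀ = 7.0365/(1+0.124)^1 + 8.7323/(1+0.124)^2 + 10.8367/(1+0.124)^3 + 13.4484/(1+0.124)^4 + 16.6894/(1+0.124)^5 + 20.7116/(1+0.124)^6 + 326.7487/(1+0.124)^6 = 210.8405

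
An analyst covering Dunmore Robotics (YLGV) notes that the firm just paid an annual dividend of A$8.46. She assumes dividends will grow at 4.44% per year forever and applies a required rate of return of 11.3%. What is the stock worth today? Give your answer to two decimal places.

A$128.80

Gordon growth model: P₀ = D₁/(r − g). D₁ = 8.46 × (1 + 0.0444) = 8.8356.
P₀ = 8.8356 / (0.113 − 0.0444) = 8.8356 / 0.0686 = 128.7992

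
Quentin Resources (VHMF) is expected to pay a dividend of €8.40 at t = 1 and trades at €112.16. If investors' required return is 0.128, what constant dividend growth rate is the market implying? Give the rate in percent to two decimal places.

From P₀ = D₁/(r − g), the implied growth is g = r − D₁/P₀.
g = 0.128 − 8.40/112.16 = 0.128 − 0.07489 = 0.05311

5.31%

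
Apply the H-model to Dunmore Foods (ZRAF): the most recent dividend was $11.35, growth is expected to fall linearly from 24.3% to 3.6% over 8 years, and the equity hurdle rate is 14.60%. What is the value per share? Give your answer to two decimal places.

H-model: P₀ = D₀[(1+g_L) + H(g_S−g_L)]/(r−g_L), with H = 8/2 = 4.
P₀ = 11.35 × [(1+0.036) + 4×(0.243−0.036)] / (0.146−0.036)
   = 11.35 × 1.8640 / 0.11 = 192.3309

$192.33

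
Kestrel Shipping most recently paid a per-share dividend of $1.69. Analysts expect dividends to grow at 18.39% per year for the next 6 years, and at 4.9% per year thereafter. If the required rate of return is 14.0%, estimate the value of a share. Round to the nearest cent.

Two-stage DDM. Project D₁…D_6 at 0.1839, terminal growth 0.049, discount at r = 0.14.
D_1 = 2.0008
D_2 = 2.3687
D_3 = 2.8043
D_4 = 3.3201
D_5 = 3.9306
D_6 = 4.6535
Terminal value at t=6: TV = D_7/(r−g) = 4.8815/(0.14−0.049) = 53.6427
P₀ = 2.0008/(1+0.14)^1 + 2.3687/(1+0.14)^2 + 2.8043/(1+0.14)^3 + 3.3201/(1+0.14)^4 + 3.9306/(1+0.14)^5 + 4.6535/(1+0.14)^6 + 53.6427/(1+0.14)^6 = 36.0368

$36.04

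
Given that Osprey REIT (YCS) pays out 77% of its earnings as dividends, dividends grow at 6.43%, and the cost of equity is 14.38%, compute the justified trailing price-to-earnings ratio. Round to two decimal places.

Justified trailing P/E = b(1+g)/(r−g) = 0.77×(1+0.0643)/(0.1438−0.0643) = 10.3083

10.31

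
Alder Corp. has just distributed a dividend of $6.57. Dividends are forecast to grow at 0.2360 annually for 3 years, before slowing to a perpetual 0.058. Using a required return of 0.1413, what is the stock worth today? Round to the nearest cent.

Two-stage DDM. Project D₁…D_3 at 0.236, terminal growth 0.058, discount at r = 0.1413.
D_1 = 8.1205
D_2 = 10.0370
D_3 = 12.4057
Terminal value at t=3: TV = D_4/(r−g) = 13.1252/(0.1413−0.058) = 157.5656
P₀ = 8.1205/(1+0.1413)^1 + 10.0370/(1+0.1413)^2 + 12.4057/(1+0.1413)^3 + 157.5656/(1+0.1413)^3 = 129.1549

$129.15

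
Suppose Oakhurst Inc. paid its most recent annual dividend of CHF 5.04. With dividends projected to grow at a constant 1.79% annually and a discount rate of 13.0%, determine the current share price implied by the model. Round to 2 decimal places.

Gordon growth model: P₀ = D₁/(r − g). D₁ = 5.04 × (1 + 0.0179) = 5.1302.
P₀ = 5.1302 / (0.13 − 0.0179) = 5.1302 / 0.1121 = 45.7646

CHF 45.76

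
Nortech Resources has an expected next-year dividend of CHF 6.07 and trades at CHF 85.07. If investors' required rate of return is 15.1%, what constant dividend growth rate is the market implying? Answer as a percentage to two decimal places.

7.96%

From P₀ = D₁/(r − g), the implied growth is g = r − D₁/P₀.
g = 0.151 − 6.07/85.07 = 0.151 − 0.07135 = 0.07965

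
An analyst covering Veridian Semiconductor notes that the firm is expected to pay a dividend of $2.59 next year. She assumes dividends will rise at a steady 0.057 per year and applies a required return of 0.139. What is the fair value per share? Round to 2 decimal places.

$31.59

Gordon growth model: P₀ = D₁/(r − g), with D₁ = 2.59 given directly.
P₀ = 2.5900 / (0.139 − 0.057) = 2.5900 / 0.082 = 31.5854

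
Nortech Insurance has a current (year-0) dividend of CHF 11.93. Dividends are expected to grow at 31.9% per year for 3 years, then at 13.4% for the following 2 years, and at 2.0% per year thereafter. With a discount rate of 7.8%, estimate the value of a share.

CHF 526.77

Three-stage DDM. Project D₁…D_5; terminal Gordon value at t=5 with g = 0.02; discount at r = 0.078.
D_1 = 15.7357
D_2 = 20.7553
D_3 = 27.3763
D_4 = 31.0447
D_5 = 35.2047
TV_5 = 35.9088/(0.078−0.02) = 619.1176
P₀ = Σ Dₜ/(1+r)ᵗ + TV_5/(1+r)^5 = 526.7666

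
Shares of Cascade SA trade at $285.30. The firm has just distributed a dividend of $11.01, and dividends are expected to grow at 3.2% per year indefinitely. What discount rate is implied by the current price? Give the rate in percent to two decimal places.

Rearranging the constant-growth DDM: r = D₁/P₀ + g.
D₁ = 11.01 × (1 + 0.032) = 11.3623.
r = 11.3623 / 285.30 + 0.032 = 0.03983 + 0.032 = 0.07183

7.18%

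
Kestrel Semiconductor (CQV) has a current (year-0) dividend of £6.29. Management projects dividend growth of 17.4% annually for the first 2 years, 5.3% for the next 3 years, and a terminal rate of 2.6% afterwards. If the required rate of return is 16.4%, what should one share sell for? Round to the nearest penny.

Three-stage DDM. Project D₁…D_5; terminal Gordon value at t=5 with g = 0.026; discount at r = 0.164.
D_1 = 7.3845
D_2 = 8.6694
D_3 = 9.1288
D_4 = 9.6127
D_5 = 10.1221
TV_5 = 10.3853/(0.164−0.026) = 75.2558
P₀ = Σ Dₜ/(1+r)ᵗ + TV_5/(1+r)^5 = 63.7232

£63.72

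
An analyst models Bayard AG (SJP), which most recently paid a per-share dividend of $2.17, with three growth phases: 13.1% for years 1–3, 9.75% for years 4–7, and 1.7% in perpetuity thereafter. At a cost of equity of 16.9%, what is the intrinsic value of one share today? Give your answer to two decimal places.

Three-stage DDM. Project D₁…D_7; terminal Gordon value at t=7 with g = 0.017; discount at r = 0.169.
D_1 = 2.4543
D_2 = 2.7758
D_3 = 3.1394
D_4 = 3.4455
D_5 = 3.7814
D_6 = 4.1501
D_7 = 4.5548
TV_7 = 4.6322/(0.169−0.017) = 30.4750
P₀ = Σ Dₜ/(1+r)ᵗ + TV_7/(1+r)^7 = 23.0410

$23.04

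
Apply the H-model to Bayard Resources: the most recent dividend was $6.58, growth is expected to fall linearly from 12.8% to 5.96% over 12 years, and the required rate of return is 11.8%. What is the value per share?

H-model: P₀ = D₀[(1+g_L) + H(g_S−g_L)]/(r−g_L), with H = 12/2 = 6.
P₀ = 6.58 × [(1+0.0596) + 6×(0.128−0.0596)] / (0.118−0.0596)
   = 6.58 × 1.4700 / 0.0584 = 165.6267

$165.63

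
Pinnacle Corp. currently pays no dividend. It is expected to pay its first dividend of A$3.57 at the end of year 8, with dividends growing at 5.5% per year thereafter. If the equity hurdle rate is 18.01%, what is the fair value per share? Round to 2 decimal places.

Deferred-dividend DDM. At t=7 the remaining stream is a growing perpetuity with first payment D_8 = 3.57.
V_7 = D_8/(r−g) = 3.57/(0.1801−0.055) = 28.5372
P₀ = V_7/(1+r)^7 = 28.5372/(1+0.1801)^7 = 8.9532

A$8.95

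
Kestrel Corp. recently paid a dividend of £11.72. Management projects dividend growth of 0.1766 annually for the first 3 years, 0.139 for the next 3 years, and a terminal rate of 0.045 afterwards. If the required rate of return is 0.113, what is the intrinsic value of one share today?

Three-stage DDM. Project D₁…D_6; terminal Gordon value at t=6 with g = 0.045; discount at r = 0.113.
D_1 = 13.7898
D_2 = 16.2250
D_3 = 19.0904
D_4 = 21.7439
D_5 = 24.7663
D_6 = 28.2088
TV_6 = 29.4782/(0.113−0.045) = 433.5036
P₀ = Σ Dₜ/(1+r)ᵗ + TV_6/(1+r)^6 = 310.8887

£310.89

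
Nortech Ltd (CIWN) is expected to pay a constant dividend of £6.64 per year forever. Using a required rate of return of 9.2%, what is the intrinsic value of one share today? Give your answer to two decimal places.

Zero-growth DDM (perpetuity): P₀ = D/r = 6.64 / 0.092 = 72.1739

£72.17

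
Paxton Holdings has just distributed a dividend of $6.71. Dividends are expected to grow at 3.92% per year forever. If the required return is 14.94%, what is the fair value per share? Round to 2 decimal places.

Gordon growth model: P₀ = D₁/(r − g). D₁ = 6.71 × (1 + 0.0392) = 6.9730.
P₀ = 6.9730 / (0.1494 − 0.0392) = 6.9730 / 0.1102 = 63.2762

$63.28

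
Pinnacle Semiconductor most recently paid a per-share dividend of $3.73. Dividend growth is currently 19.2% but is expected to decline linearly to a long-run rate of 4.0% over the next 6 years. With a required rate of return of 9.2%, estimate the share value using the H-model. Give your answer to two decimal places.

H-model: P₀ = D₀[(1+g_L) + H(g_S−g_L)]/(r−g_L), with H = 6/2 = 3.
P₀ = 3.73 × [(1+0.04) + 3×(0.192−0.04)] / (0.092−0.04)
   = 3.73 × 1.4960 / 0.052 = 107.3092

$107.31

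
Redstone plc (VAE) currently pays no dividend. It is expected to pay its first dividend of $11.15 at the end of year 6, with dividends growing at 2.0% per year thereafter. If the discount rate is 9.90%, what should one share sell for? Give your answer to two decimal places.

$88.04

Deferred-dividend DDM. At t=5 the remaining stream is a growing perpetuity with first payment D_6 = 11.15.
V_5 = D_6/(r−g) = 11.15/(0.099−0.02) = 141.1392
P₀ = V_5/(1+r)^5 = 141.1392/(1+0.099)^5 = 88.0358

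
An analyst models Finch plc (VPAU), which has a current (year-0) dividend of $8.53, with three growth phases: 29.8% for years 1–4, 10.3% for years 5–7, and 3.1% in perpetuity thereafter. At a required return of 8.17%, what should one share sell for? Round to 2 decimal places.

$491.43

Three-stage DDM. Project D₁…D_7; terminal Gordon value at t=7 with g = 0.031; discount at r = 0.0817.
D_1 = 11.0719
D_2 = 14.3714
D_3 = 18.6540
D_4 = 24.2130
D_5 = 26.7069
D_6 = 29.4577
D_7 = 32.4918
TV_7 = 33.4991/(0.0817−0.031) = 660.7315
P₀ = Σ Dₜ/(1+r)ᵗ + TV_7/(1+r)^7 = 491.4253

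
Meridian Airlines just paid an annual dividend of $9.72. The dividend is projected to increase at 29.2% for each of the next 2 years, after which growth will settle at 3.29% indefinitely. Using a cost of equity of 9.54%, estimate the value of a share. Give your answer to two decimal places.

$248.46

Two-stage DDM. Project D₁…D_2 at 0.292, terminal growth 0.0329, discount at r = 0.0954.
D_1 = 12.5582
D_2 = 16.2252
Terminal value at t=2: TV = D_3/(r−g) = 16.7591/(0.0954−0.0329) = 268.1449
P₀ = 12.5582/(1+0.0954)^1 + 16.2252/(1+0.0954)^2 + 268.1449/(1+0.0954)^2 = 248.4592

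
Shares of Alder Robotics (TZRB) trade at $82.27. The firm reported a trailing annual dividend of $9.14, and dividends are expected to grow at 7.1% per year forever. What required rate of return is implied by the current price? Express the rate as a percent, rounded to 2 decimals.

19.00%

Rearranging the constant-growth DDM: r = D₁/P₀ + g.
D₁ = 9.14 × (1 + 0.071) = 9.7889.
r = 9.7889 / 82.27 + 0.071 = 0.11899 + 0.071 = 0.18999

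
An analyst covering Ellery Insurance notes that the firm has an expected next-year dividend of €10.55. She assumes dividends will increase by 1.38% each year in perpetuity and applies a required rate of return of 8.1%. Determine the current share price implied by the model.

€156.99

Gordon growth model: P₀ = D₁/(r − g), with D₁ = 10.55 given directly.
P₀ = 10.5500 / (0.081 − 0.0138) = 10.5500 / 0.0672 = 156.9940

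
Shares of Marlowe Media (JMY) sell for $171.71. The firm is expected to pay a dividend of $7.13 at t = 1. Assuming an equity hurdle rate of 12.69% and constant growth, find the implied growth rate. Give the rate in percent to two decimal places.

8.54%

From P₀ = D₁/(r − g), the implied growth is g = r − D₁/P₀.
g = 0.1269 − 7.13/171.71 = 0.1269 − 0.04152 = 0.08538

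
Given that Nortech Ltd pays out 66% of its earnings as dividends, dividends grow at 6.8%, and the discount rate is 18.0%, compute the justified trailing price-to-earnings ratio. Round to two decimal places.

Justified trailing P/E = b(1+g)/(r−g) = 0.66×(1+0.068)/(0.18−0.068) = 6.2936

6.29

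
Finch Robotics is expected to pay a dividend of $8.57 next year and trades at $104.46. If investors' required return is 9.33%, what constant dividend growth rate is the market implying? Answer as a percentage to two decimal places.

From P₀ = D₁/(r − g), the implied growth is g = r − D₁/P₀.
g = 0.0933 − 8.57/104.46 = 0.0933 − 0.08204 = 0.01126

1.13%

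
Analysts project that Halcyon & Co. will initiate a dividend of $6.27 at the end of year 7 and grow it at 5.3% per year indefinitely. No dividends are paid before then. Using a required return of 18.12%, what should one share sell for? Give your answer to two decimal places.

$18.01

Deferred-dividend DDM. At t=6 the remaining stream is a growing perpetuity with first payment D_7 = 6.27.
V_6 = D_7/(r−g) = 6.27/(0.1812−0.053) = 48.9080
P₀ = V_6/(1+r)^6 = 48.9080/(1+0.1812)^6 = 18.0069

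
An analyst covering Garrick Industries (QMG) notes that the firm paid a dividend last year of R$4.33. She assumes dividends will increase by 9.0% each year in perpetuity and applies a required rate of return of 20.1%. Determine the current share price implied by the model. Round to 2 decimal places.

Gordon growth model: P₀ = D₁/(r − g). D₁ = 4.33 × (1 + 0.09) = 4.7197.
P₀ = 4.7197 / (0.201 − 0.09) = 4.7197 / 0.111 = 42.5198

R$42.52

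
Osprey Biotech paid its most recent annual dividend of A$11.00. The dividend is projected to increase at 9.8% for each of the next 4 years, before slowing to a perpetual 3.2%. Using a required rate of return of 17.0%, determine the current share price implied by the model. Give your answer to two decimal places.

Two-stage DDM. Project D₁…D_4 at 0.098, terminal growth 0.032, discount at r = 0.17.
D_1 = 12.0780
D_2 = 13.2616
D_3 = 14.5613
D_4 = 15.9883
Terminal value at t=4: TV = D_5/(r−g) = 16.4999/(0.17−0.032) = 119.5646
P₀ = 12.0780/(1+0.17)^1 + 13.2616/(1+0.17)^2 + 14.5613/(1+0.17)^3 + 15.9883/(1+0.17)^4 + 119.5646/(1+0.17)^4 = 101.4403

A$101.44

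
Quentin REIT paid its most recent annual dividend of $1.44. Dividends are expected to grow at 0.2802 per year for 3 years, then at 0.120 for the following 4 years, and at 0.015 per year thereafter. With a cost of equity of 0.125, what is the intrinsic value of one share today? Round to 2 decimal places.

$33.25

Three-stage DDM. Project D₁…D_7; terminal Gordon value at t=7 with g = 0.015; discount at r = 0.125.
D_1 = 1.8435
D_2 = 2.3600
D_3 = 3.0213
D_4 = 3.3839
D_5 = 3.7899
D_6 = 4.2447
D_7 = 4.7541
TV_7 = 4.8254/(0.125−0.015) = 43.8674
P₀ = Σ Dₜ/(1+r)ᵗ + TV_7/(1+r)^7 = 33.2535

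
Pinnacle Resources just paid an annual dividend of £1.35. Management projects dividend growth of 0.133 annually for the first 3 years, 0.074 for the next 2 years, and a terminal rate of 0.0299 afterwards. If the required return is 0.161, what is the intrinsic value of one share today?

Three-stage DDM. Project D₁…D_5; terminal Gordon value at t=5 with g = 0.0299; discount at r = 0.161.
D_1 = 1.5296
D_2 = 1.7330
D_3 = 1.9635
D_4 = 2.1088
D_5 = 2.2648
TV_5 = 2.3325/(0.161−0.0299) = 17.7920
P₀ = Σ Dₜ/(1+r)ᵗ + TV_5/(1+r)^5 = 14.5267

£14.53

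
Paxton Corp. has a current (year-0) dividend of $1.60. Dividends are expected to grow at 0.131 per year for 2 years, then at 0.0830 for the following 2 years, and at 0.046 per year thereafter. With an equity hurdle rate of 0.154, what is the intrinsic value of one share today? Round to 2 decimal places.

Three-stage DDM. Project D₁…D_4; terminal Gordon value at t=4 with g = 0.046; discount at r = 0.154.
D_1 = 1.8096
D_2 = 2.0467
D_3 = 2.2165
D_4 = 2.4005
TV_4 = 2.5109/(0.154−0.046) = 23.2493
P₀ = Σ Dₜ/(1+r)ᵗ + TV_4/(1+r)^4 = 19.0104

$19.01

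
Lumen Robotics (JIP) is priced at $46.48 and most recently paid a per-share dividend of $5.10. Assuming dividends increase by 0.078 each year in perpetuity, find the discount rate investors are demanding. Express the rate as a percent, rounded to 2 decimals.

19.63%

Rearranging the constant-growth DDM: r = D₁/P₀ + g.
D₁ = 5.10 × (1 + 0.078) = 5.4978.
r = 5.4978 / 46.48 + 0.078 = 0.11828 + 0.078 = 0.19628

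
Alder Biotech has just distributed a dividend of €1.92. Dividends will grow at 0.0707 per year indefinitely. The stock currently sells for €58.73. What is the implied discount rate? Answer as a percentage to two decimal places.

10.57%

Rearranging the constant-growth DDM: r = D₁/P₀ + g.
D₁ = 1.92 × (1 + 0.0707) = 2.0557.
r = 2.0557 / 58.73 + 0.0707 = 0.03500 + 0.0707 = 0.10570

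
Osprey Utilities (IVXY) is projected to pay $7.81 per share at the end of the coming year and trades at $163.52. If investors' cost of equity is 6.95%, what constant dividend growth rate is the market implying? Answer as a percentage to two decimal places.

2.17%

From P₀ = D₁/(r − g), the implied growth is g = r − D₁/P₀.
g = 0.0695 − 7.81/163.52 = 0.0695 − 0.04776 = 0.02174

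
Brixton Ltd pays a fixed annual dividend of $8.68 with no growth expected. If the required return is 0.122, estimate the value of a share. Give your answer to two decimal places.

$71.15

Zero-growth DDM (perpetuity): P₀ = D/r = 8.68 / 0.122 = 71.1475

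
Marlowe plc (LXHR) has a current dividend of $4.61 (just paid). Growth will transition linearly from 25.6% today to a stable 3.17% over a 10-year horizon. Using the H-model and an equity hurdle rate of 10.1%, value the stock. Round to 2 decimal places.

H-model: P₀ = D₀[(1+g_L) + H(g_S−g_L)]/(r−g_L), with H = 10/2 = 5.
P₀ = 4.61 × [(1+0.0317) + 5×(0.256−0.0317)] / (0.101−0.0317)
   = 4.61 × 2.1532 / 0.0693 = 143.2360

$143.24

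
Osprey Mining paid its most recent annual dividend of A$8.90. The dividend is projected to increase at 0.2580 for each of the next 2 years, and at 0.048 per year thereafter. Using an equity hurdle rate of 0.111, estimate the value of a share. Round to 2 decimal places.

A$211.31

Two-stage DDM. Project D₁…D_2 at 0.258, terminal growth 0.048, discount at r = 0.111.
D_1 = 11.1962
D_2 = 14.0848
Terminal value at t=2: TV = D_3/(r−g) = 14.7609/(0.111−0.048) = 234.2999
P₀ = 11.1962/(1+0.111)^1 + 14.0848/(1+0.111)^2 + 234.2999/(1+0.111)^2 = 211.3094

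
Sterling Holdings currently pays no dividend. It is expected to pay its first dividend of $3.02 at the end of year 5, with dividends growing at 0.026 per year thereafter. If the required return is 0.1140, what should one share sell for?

$22.28

Deferred-dividend DDM. At t=4 the remaining stream is a growing perpetuity with first payment D_5 = 3.02.
V_4 = D_5/(r−g) = 3.02/(0.114−0.026) = 34.3182
P₀ = V_4/(1+r)^4 = 34.3182/(1+0.114)^4 = 22.2835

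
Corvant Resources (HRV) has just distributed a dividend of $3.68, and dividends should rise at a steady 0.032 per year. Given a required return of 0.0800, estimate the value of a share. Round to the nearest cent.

Gordon growth model: P₀ = D₁/(r − g). D₁ = 3.68 × (1 + 0.032) = 3.7978.
P₀ = 3.7978 / (0.08 − 0.032) = 3.7978 / 0.048 = 79.1200

$79.12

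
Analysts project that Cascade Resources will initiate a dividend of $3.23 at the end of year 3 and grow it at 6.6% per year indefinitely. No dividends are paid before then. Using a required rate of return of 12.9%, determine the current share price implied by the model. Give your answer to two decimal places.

Deferred-dividend DDM. At t=2 the remaining stream is a growing perpetuity with first payment D_3 = 3.23.
V_2 = D_3/(r−g) = 3.23/(0.129−0.066) = 51.2698
P₀ = V_2/(1+r)^2 = 51.2698/(1+0.129)^2 = 40.2230

$40.22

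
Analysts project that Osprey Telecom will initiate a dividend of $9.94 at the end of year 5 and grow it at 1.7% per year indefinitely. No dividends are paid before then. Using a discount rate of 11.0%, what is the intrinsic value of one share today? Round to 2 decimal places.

Deferred-dividend DDM. At t=4 the remaining stream is a growing perpetuity with first payment D_5 = 9.94.
V_4 = D_5/(r−g) = 9.94/(0.11−0.017) = 106.8817
P₀ = V_4/(1+r)^4 = 106.8817/(1+0.11)^4 = 70.4063

$70.41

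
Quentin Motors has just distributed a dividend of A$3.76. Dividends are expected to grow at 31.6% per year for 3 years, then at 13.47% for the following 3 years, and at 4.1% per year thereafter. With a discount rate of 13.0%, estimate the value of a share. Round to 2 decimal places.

A$103.72

Three-stage DDM. Project D₁…D_6; terminal Gordon value at t=6 with g = 0.041; discount at r = 0.13.
D_1 = 4.9482
D_2 = 6.5118
D_3 = 8.5695
D_4 = 9.7238
D_5 = 11.0336
D_6 = 12.5198
TV_6 = 13.0332/(0.13−0.041) = 146.4399
P₀ = Σ Dₜ/(1+r)ᵗ + TV_6/(1+r)^6 = 103.7214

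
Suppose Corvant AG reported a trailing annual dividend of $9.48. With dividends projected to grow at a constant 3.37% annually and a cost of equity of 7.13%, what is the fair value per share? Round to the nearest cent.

$260.62

Gordon growth model: P₀ = D₁/(r − g). D₁ = 9.48 × (1 + 0.0337) = 9.7995.
P₀ = 9.7995 / (0.0713 − 0.0337) = 9.7995 / 0.0376 = 260.6244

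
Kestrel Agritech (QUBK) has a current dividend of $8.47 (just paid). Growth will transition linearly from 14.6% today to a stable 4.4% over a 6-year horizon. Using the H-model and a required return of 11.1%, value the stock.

H-model: P₀ = D₀[(1+g_L) + H(g_S−g_L)]/(r−g_L), with H = 6/2 = 3.
P₀ = 8.47 × [(1+0.044) + 3×(0.146−0.044)] / (0.111−0.044)
   = 8.47 × 1.3500 / 0.067 = 170.6642

$170.66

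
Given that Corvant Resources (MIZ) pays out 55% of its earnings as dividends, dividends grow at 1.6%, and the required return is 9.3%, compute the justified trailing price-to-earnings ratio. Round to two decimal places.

Justified trailing P/E = b(1+g)/(r−g) = 0.55×(1+0.016)/(0.093−0.016) = 7.2571

7.26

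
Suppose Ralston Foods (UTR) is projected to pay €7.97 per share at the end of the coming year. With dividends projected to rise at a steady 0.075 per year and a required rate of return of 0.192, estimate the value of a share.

€68.12

Gordon growth model: P₀ = D₁/(r − g), with D₁ = 7.97 given directly.
P₀ = 7.9700 / (0.192 − 0.075) = 7.9700 / 0.117 = 68.1197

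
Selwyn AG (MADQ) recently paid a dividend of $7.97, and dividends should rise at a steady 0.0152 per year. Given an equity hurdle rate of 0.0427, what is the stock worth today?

Gordon growth model: P₀ = D₁/(r − g). D₁ = 7.97 × (1 + 0.0152) = 8.0911.
P₀ = 8.0911 / (0.0427 − 0.0152) = 8.0911 / 0.0275 = 294.2234

$294.22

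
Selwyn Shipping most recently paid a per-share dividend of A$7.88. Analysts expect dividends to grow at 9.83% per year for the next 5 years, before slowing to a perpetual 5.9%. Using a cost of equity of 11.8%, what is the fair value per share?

Two-stage DDM. Project D₁…D_5 at 0.0983, terminal growth 0.059, discount at r = 0.118.
D_1 = 8.6546
D_2 = 9.5054
D_3 = 10.4397
D_4 = 11.4660
D_5 = 12.5931
Terminal value at t=5: TV = D_6/(r−g) = 13.3360/(0.118−0.059) = 226.0347
P₀ = 8.6546/(1+0.118)^1 + 9.5054/(1+0.118)^2 + 10.4397/(1+0.118)^3 + 11.4660/(1+0.118)^4 + 12.5931/(1+0.118)^5 + 226.0347/(1+0.118)^5 = 166.7750

A$166.77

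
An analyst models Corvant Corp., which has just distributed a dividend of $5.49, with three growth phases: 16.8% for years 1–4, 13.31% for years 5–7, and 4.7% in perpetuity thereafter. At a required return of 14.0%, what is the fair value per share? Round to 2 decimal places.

$108.15

Three-stage DDM. Project D₁…D_7; terminal Gordon value at t=7 with g = 0.047; discount at r = 0.14.
D_1 = 6.4123
D_2 = 7.4896
D_3 = 8.7478
D_4 = 10.2175
D_5 = 11.5774
D_6 = 13.1184
D_7 = 14.8644
TV_7 = 15.5631/(0.14−0.047) = 167.3448
P₀ = Σ Dₜ/(1+r)ᵗ + TV_7/(1+r)^7 = 108.1491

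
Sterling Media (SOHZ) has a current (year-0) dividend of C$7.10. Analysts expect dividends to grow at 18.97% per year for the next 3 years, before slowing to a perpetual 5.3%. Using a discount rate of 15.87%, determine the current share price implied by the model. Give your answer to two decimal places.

Two-stage DDM. Project D₁…D_3 at 0.1897, terminal growth 0.053, discount at r = 0.1587.
D_1 = 8.4469
D_2 = 10.0492
D_3 = 11.9556
Terminal value at t=3: TV = D_4/(r−g) = 12.5892/(0.1587−0.053) = 119.1034
P₀ = 8.4469/(1+0.1587)^1 + 10.0492/(1+0.1587)^2 + 11.9556/(1+0.1587)^3 + 119.1034/(1+0.1587)^3 = 99.0218

C$99.02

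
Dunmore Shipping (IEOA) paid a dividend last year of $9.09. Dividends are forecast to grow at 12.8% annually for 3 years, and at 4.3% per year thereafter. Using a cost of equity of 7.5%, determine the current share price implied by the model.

Two-stage DDM. Project D₁…D_3 at 0.128, terminal growth 0.043, discount at r = 0.075.
D_1 = 10.2535
D_2 = 11.5660
D_3 = 13.0464
Terminal value at t=3: TV = D_4/(r−g) = 13.6074/(0.075−0.043) = 425.2316
P₀ = 10.2535/(1+0.075)^1 + 11.5660/(1+0.075)^2 + 13.0464/(1+0.075)^3 + 425.2316/(1+0.075)^3 = 372.3431

$372.34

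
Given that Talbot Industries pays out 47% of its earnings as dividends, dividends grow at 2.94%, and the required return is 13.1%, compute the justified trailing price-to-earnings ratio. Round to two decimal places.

4.76

Justified trailing P/E = b(1+g)/(r−g) = 0.47×(1+0.0294)/(0.131−0.0294) = 4.7620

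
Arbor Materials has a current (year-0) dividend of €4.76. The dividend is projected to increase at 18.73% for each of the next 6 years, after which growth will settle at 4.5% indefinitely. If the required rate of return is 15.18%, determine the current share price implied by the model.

€87.68

Two-stage DDM. Project D₁…D_6 at 0.1873, terminal growth 0.045, discount at r = 0.1518.
D_1 = 5.6515
D_2 = 6.7101
D_3 = 7.9669
D_4 = 9.4591
D_5 = 11.2308
D_6 = 13.3343
Terminal value at t=6: TV = D_7/(r−g) = 13.9343/(0.1518−0.045) = 130.4712
P₀ = 5.6515/(1+0.1518)^1 + 6.7101/(1+0.1518)^2 + 7.9669/(1+0.1518)^3 + 9.4591/(1+0.1518)^4 + 11.2308/(1+0.1518)^5 + 13.3343/(1+0.1518)^6 + 130.4712/(1+0.1518)^6 = 87.6836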